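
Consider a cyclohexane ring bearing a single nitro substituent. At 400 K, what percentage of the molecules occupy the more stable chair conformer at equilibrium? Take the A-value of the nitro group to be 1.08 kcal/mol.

One chair has the nitro group axial (E = 1.08 kcal/mol) and the other has it equatorial (E = 0).
ΔG = 1.08 kcal/mol between the two chairs.
K = exp(ΔG/RT) with R = 1.987×10⁻³ kcal mol⁻¹ K⁻¹ and T = 400 K gives K ≈ 3.89.
Fraction in the lower-energy chair = K/(K+1) = 79.6%.

79.6%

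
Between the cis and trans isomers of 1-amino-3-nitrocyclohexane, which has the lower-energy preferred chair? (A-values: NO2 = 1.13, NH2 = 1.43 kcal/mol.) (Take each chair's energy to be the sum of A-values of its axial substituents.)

cis

At 1,3 positions (parity same): cis → (e,e or a,a); trans → (a,e or e,a).
Best chair for cis: E = 0.00 kcal/mol; best chair for trans: E = 1.13 kcal/mol.
The cis isomer is lower by 1.13 kcal/mol.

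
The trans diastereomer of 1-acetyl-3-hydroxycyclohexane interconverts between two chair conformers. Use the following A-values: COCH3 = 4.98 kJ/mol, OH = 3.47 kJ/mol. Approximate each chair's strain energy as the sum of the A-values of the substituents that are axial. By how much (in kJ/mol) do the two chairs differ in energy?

C1 and C3 have the same parity, so for the trans isomer the two substituents are one axial and one equatorial in each chair.
Chair I (acetyl axial, hydroxyl equatorial): E = 4.98 kJ/mol.
Chair II (acetyl equatorial, hydroxyl axial): E = 3.47 kJ/mol.
ΔE = 4.98 − 3.47 = 1.51 kJ/mol; chair II is more stable.

1.51 kJ/mol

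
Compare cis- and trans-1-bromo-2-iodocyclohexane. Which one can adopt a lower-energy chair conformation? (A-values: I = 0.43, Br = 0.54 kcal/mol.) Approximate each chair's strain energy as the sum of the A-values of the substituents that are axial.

trans

At 1,2 positions (parity opposite): cis → (a,e or e,a); trans → (e,e or a,a).
Best chair for cis: E = 0.43 kcal/mol; best chair for trans: E = 0.00 kcal/mol.
The trans isomer is lower by 0.43 kcal/mol.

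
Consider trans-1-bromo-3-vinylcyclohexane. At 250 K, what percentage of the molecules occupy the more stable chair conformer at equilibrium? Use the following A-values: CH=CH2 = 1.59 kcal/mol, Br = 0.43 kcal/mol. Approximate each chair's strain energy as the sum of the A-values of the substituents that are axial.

91.2%

C1 and C3 have the same parity, so for the trans isomer the two substituents are one axial and one equatorial in each chair.
Chair I (vinyl axial, bromo equatorial): E = 1.59 kcal/mol; chair II (vinyl equatorial, bromo axial): E = 0.43 kcal/mol.
ΔG = 1.16 kcal/mol between the two chairs.
K = exp(ΔG/RT) with R = 1.987×10⁻³ kcal mol⁻¹ K⁻¹ and T = 250 K gives K ≈ 10.3.
Fraction in the lower-energy chair = K/(K+1) = 91.2%.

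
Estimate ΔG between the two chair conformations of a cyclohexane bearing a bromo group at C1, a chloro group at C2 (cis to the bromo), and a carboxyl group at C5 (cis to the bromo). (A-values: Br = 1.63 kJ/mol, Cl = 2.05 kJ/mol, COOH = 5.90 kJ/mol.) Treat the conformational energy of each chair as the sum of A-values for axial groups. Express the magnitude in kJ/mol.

Chair I (bromo axial, chloro equatorial, carboxyl axial): E = 7.53 kJ/mol.
Chair II (bromo equatorial, chloro axial, carboxyl equatorial): E = 2.05 kJ/mol.
ΔE = 7.53 − 2.05 = 5.48 kJ/mol; chair II is more stable.

5.48 kJ/mol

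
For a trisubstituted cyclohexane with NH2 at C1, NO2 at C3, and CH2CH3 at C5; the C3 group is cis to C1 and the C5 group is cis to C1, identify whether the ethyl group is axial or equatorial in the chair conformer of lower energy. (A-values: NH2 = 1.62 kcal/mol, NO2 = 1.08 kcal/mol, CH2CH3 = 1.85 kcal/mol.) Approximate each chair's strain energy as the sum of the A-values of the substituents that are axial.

equatorial

Chair I (amino axial, nitro axial, ethyl axial): E = 4.55 kcal/mol.
Chair II (amino equatorial, nitro equatorial, ethyl equatorial): E = 0.00 kcal/mol.
Chair II is the more stable (lower-energy) conformer, and in that chair the ethyl group is equatorial.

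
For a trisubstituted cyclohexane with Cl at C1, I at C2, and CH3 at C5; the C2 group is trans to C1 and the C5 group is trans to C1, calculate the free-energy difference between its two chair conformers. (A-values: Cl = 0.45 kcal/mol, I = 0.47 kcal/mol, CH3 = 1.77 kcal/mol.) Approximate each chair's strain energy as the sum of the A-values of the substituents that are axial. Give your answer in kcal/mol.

Chair I (chloro axial, iodo axial, methyl equatorial): E = 0.92 kcal/mol.
Chair II (chloro equatorial, iodo equatorial, methyl axial): E = 1.77 kcal/mol.
ΔE = 1.77 − 0.92 = 0.85 kcal/mol; chair I is more stable.

0.85 kcal/mol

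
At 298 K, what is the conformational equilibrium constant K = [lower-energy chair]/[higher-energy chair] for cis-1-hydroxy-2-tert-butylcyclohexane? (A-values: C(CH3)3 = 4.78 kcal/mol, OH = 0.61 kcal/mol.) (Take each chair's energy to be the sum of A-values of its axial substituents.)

K ≈ 1144

C1 and C2 have opposite parity, so for the cis isomer the two substituents are one axial and one equatorial in each chair.
Chair I (tert-butyl axial, hydroxyl equatorial): E = 4.78 kcal/mol; chair II (tert-butyl equatorial, hydroxyl axial): E = 0.61 kcal/mol.
ΔG = 4.17 kcal/mol between the two chairs.
K = exp(ΔG/RT) with R = 1.987×10⁻³ kcal mol⁻¹ K⁻¹ and T = 298 K gives K ≈ 1.14e+03.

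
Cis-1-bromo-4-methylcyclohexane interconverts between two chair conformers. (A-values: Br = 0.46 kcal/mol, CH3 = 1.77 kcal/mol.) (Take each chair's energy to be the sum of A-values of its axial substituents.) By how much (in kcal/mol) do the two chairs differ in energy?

1.31 kcal/mol

C1 and C4 have opposite parity, so for the cis isomer the two substituents are one axial and one equatorial in each chair.
Chair I (bromo axial, methyl equatorial): E = 0.46 kcal/mol.
Chair II (bromo equatorial, methyl axial): E = 1.77 kcal/mol.
ΔE = 1.77 − 0.46 = 1.31 kcal/mol; chair I is more stable.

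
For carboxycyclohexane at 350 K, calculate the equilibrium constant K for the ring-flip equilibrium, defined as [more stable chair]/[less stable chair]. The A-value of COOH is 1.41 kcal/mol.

One chair has the carboxyl group axial (E = 1.41 kcal/mol) and the other has it equatorial (E = 0).
ΔG = 1.41 kcal/mol between the two chairs.
K = exp(ΔG/RT) with R = 1.987×10⁻³ kcal mol⁻¹ K⁻¹ and T = 350 K gives K ≈ 7.59.

K ≈ 7.59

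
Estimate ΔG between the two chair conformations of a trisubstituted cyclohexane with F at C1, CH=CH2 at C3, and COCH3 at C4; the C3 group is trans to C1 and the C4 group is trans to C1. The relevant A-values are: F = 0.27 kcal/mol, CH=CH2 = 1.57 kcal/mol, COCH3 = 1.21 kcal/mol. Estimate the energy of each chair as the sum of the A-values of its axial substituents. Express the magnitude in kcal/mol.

0.09 kcal/mol

Chair I (fluoro axial, vinyl equatorial, acetyl axial): E = 1.48 kcal/mol.
Chair II (fluoro equatorial, vinyl axial, acetyl equatorial): E = 1.57 kcal/mol.
ΔE = 1.57 − 1.48 = 0.09 kcal/mol; chair I is more stable.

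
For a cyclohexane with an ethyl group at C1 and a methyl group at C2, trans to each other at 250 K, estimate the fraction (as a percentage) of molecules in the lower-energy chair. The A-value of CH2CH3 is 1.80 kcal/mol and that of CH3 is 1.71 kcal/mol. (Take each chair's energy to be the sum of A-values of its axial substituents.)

C1 and C2 have opposite parity, so for the trans isomer the two substituents are e,e in one chair and a,a in the other.
Chair I (ethyl axial, methyl axial): E = 3.51 kcal/mol; chair II (ethyl equatorial, methyl equatorial): E = 0.00 kcal/mol.
ΔG = 3.51 kcal/mol between the two chairs.
K = exp(ΔG/RT) with R = 1.987×10⁻³ kcal mol⁻¹ K⁻¹ and T = 250 K gives K ≈ 1.17e+03.
Fraction in the lower-energy chair = K/(K+1) = 99.9%.

99.9%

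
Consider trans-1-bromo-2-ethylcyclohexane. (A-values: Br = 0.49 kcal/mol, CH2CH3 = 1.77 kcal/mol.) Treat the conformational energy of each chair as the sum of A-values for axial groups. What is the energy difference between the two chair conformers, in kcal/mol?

2.26 kcal/mol

C1 and C2 have opposite parity, so for the trans isomer the two substituents are e,e in one chair and a,a in the other.
Chair I (bromo axial, ethyl axial): E = 2.26 kcal/mol.
Chair II (bromo equatorial, ethyl equatorial): E = 0.00 kcal/mol.
ΔE = 2.26 − 0.00 = 2.26 kcal/mol; chair II is more stable.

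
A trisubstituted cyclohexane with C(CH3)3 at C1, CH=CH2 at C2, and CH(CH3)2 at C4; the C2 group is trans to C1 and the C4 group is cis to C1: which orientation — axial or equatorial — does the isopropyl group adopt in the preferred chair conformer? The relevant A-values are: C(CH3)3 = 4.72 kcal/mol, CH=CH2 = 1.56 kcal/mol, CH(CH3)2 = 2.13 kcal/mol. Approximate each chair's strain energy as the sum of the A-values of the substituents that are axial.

Chair I (tert-butyl axial, vinyl axial, isopropyl equatorial): E = 6.28 kcal/mol.
Chair II (tert-butyl equatorial, vinyl equatorial, isopropyl axial): E = 2.13 kcal/mol.
Chair II is the more stable (lower-energy) conformer, and in that chair the isopropyl group is axial.

axial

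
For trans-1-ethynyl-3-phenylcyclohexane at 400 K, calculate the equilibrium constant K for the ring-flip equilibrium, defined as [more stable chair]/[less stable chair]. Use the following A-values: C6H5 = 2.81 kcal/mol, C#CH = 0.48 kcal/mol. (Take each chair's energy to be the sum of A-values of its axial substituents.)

K ≈ 18.8

C1 and C3 have the same parity, so for the trans isomer the two substituents are one axial and one equatorial in each chair.
Chair I (phenyl axial, ethynyl equatorial): E = 2.81 kcal/mol; chair II (phenyl equatorial, ethynyl axial): E = 0.48 kcal/mol.
ΔG = 2.33 kcal/mol between the two chairs.
K = exp(ΔG/RT) with R = 1.987×10⁻³ kcal mol⁻¹ K⁻¹ and T = 400 K gives K ≈ 18.8.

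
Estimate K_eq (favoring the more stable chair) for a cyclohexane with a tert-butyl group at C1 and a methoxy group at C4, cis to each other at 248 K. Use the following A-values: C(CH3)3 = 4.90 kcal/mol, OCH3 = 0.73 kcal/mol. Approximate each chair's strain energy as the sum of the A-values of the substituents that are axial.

K ≈ 4733

C1 and C4 have opposite parity, so for the cis isomer the two substituents are one axial and one equatorial in each chair.
Chair I (tert-butyl axial, methoxy equatorial): E = 4.90 kcal/mol; chair II (tert-butyl equatorial, methoxy axial): E = 0.73 kcal/mol.
ΔG = 4.17 kcal/mol between the two chairs.
K = exp(ΔG/RT) with R = 1.987×10⁻³ kcal mol⁻¹ K⁻¹ and T = 248 K gives K ≈ 4.73e+03.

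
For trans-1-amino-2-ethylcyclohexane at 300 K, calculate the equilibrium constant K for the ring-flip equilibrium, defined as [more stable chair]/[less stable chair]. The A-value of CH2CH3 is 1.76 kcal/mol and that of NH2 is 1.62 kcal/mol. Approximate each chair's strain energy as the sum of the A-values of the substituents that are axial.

C1 and C2 have opposite parity, so for the trans isomer the two substituents are e,e in one chair and a,a in the other.
Chair I (ethyl axial, amino axial): E = 3.38 kcal/mol; chair II (ethyl equatorial, amino equatorial): E = 0.00 kcal/mol.
ΔG = 3.38 kcal/mol between the two chairs.
K = exp(ΔG/RT) with R = 1.987×10⁻³ kcal mol⁻¹ K⁻¹ and T = 300 K gives K ≈ 290.

K ≈ 290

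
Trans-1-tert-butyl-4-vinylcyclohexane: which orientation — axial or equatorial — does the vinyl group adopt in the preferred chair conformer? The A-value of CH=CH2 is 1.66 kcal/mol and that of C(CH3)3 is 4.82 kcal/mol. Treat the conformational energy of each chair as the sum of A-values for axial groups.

equatorial

C1 and C4 have opposite parity, so for the trans isomer the two substituents are e,e in one chair and a,a in the other.
Chair I (vinyl axial, tert-butyl axial): E = 6.48 kcal/mol.
Chair II (vinyl equatorial, tert-butyl equatorial): E = 0.00 kcal/mol.
Chair II is the more stable (lower-energy) conformer, and in that chair the vinyl group is equatorial.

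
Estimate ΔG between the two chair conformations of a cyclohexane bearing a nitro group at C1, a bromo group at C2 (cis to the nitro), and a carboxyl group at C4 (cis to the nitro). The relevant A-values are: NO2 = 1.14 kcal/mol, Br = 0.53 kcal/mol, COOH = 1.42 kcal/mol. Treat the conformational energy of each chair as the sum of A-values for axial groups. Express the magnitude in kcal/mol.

0.81 kcal/mol

Chair I (nitro axial, bromo equatorial, carboxyl equatorial): E = 1.14 kcal/mol.
Chair II (nitro equatorial, bromo axial, carboxyl axial): E = 1.95 kcal/mol.
ΔE = 1.95 − 1.14 = 0.81 kcal/mol; chair I is more stable.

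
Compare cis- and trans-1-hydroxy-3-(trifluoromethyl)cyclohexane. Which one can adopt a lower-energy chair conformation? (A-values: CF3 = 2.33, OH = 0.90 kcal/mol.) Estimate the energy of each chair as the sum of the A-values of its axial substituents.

cis

At 1,3 positions (parity same): cis → (e,e or a,a); trans → (a,e or e,a).
Best chair for cis: E = 0.00 kcal/mol; best chair for trans: E = 0.90 kcal/mol.
The cis isomer is lower by 0.90 kcal/mol.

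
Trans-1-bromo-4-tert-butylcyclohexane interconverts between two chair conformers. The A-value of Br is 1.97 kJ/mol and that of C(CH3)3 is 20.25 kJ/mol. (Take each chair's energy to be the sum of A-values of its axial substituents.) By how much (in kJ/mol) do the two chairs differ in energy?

22.22 kJ/mol

C1 and C4 have opposite parity, so for the trans isomer the two substituents are e,e in one chair and a,a in the other.
Chair I (bromo axial, tert-butyl axial): E = 22.22 kJ/mol.
Chair II (bromo equatorial, tert-butyl equatorial): E = 0.00 kJ/mol.
ΔE = 22.22 − 0.00 = 22.22 kJ/mol; chair II is more stable.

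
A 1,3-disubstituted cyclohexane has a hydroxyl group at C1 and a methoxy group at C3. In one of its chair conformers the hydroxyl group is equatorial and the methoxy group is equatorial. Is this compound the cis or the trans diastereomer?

C1 and C3 have the same parity, so their axial bonds point in the same direction.
With same-parity carbons, two substituents on the same face are both axial or both equatorial; opposite faces give one of each.
Here the groups are equatorial/equatorial → same face → cis.

cis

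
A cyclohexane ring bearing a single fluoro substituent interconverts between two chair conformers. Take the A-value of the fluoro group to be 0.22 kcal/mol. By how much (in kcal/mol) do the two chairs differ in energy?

0.22 kcal/mol

A monosubstituted cyclohexane has one chair with the fluoro group axial (E = A = 0.22 kcal/mol) and one with it equatorial (E = 0).
ΔE = 0.22 − 0 = 0.22 kcal/mol.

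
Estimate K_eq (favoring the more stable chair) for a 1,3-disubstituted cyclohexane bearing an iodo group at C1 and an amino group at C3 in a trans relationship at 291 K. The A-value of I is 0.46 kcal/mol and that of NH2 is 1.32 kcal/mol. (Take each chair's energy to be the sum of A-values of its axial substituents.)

K ≈ 4.43

C1 and C3 have the same parity, so for the trans isomer the two substituents are one axial and one equatorial in each chair.
Chair I (iodo axial, amino equatorial): E = 0.46 kcal/mol; chair II (iodo equatorial, amino axial): E = 1.32 kcal/mol.
ΔG = 0.86 kcal/mol between the two chairs.
K = exp(ΔG/RT) with R = 1.987×10⁻³ kcal mol⁻¹ K⁻¹ and T = 291 K gives K ≈ 4.43.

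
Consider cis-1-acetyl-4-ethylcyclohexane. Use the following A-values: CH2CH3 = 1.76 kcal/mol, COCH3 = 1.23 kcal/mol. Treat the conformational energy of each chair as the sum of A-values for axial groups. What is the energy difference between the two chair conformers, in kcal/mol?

C1 and C4 have opposite parity, so for the cis isomer the two substituents are one axial and one equatorial in each chair.
Chair I (ethyl axial, acetyl equatorial): E = 1.76 kcal/mol.
Chair II (ethyl equatorial, acetyl axial): E = 1.23 kcal/mol.
ΔE = 1.76 − 1.23 = 0.53 kcal/mol; chair II is more stable.

0.53 kcal/mol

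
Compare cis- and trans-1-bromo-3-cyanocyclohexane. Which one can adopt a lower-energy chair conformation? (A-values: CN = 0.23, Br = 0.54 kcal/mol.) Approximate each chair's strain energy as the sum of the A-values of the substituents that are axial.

cis

At 1,3 positions (parity same): cis → (e,e or a,a); trans → (a,e or e,a).
Best chair for cis: E = 0.00 kcal/mol; best chair for trans: E = 0.23 kcal/mol.
The cis isomer is lower by 0.23 kcal/mol.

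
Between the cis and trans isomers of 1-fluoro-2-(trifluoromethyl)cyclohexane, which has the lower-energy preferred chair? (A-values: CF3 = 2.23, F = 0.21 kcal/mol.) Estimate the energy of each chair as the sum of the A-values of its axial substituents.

At 1,2 positions (parity opposite): cis → (a,e or e,a); trans → (e,e or a,a).
Best chair for cis: E = 0.21 kcal/mol; best chair for trans: E = 0.00 kcal/mol.
The trans isomer is lower by 0.21 kcal/mol.

trans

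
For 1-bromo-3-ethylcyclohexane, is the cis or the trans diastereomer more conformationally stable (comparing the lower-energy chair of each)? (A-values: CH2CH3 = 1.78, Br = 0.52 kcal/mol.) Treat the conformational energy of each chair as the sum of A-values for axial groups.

At 1,3 positions (parity same): cis → (e,e or a,a); trans → (a,e or e,a).
Best chair for cis: E = 0.00 kcal/mol; best chair for trans: E = 0.52 kcal/mol.
The cis isomer is lower by 0.52 kcal/mol.

cis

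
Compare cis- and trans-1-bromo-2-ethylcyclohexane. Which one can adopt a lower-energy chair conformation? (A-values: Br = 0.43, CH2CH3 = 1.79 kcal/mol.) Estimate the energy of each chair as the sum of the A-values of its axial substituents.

At 1,2 positions (parity opposite): cis → (a,e or e,a); trans → (e,e or a,a).
Best chair for cis: E = 0.43 kcal/mol; best chair for trans: E = 0.00 kcal/mol.
The trans isomer is lower by 0.43 kcal/mol.

trans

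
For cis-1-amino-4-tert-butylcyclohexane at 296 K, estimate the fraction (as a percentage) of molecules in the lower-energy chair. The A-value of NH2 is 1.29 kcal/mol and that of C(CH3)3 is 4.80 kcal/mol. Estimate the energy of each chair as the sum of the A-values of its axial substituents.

99.7%

C1 and C4 have opposite parity, so for the cis isomer the two substituents are one axial and one equatorial in each chair.
Chair I (amino axial, tert-butyl equatorial): E = 1.29 kcal/mol; chair II (amino equatorial, tert-butyl axial): E = 4.80 kcal/mol.
ΔG = 3.51 kcal/mol between the two chairs.
K = exp(ΔG/RT) with R = 1.987×10⁻³ kcal mol⁻¹ K⁻¹ and T = 296 K gives K ≈ 391.
Fraction in the lower-energy chair = K/(K+1) = 99.7%.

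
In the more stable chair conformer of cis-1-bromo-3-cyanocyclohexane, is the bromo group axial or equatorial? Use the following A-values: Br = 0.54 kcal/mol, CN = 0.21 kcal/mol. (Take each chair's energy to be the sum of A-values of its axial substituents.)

C1 and C3 have the same parity, so for the cis isomer the two substituents are e,e in one chair and a,a in the other.
Chair I (bromo axial, cyano axial): E = 0.75 kcal/mol.
Chair II (bromo equatorial, cyano equatorial): E = 0.00 kcal/mol.
Chair II is the more stable (lower-energy) conformer, and in that chair the bromo group is equatorial.

equatorial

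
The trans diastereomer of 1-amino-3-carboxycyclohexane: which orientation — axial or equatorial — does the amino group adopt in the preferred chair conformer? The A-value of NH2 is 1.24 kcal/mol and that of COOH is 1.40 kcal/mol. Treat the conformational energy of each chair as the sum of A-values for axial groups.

C1 and C3 have the same parity, so for the trans isomer the two substituents are one axial and one equatorial in each chair.
Chair I (amino axial, carboxyl equatorial): E = 1.24 kcal/mol.
Chair II (amino equatorial, carboxyl axial): E = 1.40 kcal/mol.
Chair I is the more stable (lower-energy) conformer, and in that chair the amino group is axial.

axial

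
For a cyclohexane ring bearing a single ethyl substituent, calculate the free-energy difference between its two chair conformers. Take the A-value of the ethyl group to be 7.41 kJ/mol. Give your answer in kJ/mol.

A monosubstituted cyclohexane has one chair with the ethyl group axial (E = A = 7.41 kJ/mol) and one with it equatorial (E = 0).
ΔE = 7.41 − 0 = 7.41 kJ/mol.

7.41 kJ/mol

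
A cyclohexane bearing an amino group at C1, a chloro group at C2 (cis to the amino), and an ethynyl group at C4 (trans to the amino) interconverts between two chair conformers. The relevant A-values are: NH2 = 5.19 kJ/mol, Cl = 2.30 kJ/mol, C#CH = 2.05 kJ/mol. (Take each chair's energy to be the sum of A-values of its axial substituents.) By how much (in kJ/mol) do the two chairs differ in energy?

4.94 kJ/mol

Chair I (amino axial, chloro equatorial, ethynyl axial): E = 7.24 kJ/mol.
Chair II (amino equatorial, chloro axial, ethynyl equatorial): E = 2.30 kJ/mol.
ΔE = 7.24 − 2.30 = 4.94 kJ/mol; chair II is more stable.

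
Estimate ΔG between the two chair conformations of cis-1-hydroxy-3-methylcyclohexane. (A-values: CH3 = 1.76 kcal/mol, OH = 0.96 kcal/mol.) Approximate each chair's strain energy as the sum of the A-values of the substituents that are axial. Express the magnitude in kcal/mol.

C1 and C3 have the same parity, so for the cis isomer the two substituents are e,e in one chair and a,a in the other.
Chair I (methyl axial, hydroxyl axial): E = 2.72 kcal/mol.
Chair II (methyl equatorial, hydroxyl equatorial): E = 0.00 kcal/mol.
ΔE = 2.72 − 0.00 = 2.72 kcal/mol; chair II is more stable.

2.72 kcal/mol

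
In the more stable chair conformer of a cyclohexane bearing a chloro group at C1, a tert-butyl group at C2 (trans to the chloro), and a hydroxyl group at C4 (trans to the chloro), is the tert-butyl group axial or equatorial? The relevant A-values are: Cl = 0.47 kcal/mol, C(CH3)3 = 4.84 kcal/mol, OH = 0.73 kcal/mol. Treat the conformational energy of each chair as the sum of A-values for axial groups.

Chair I (chloro axial, tert-butyl axial, hydroxyl axial): E = 6.04 kcal/mol.
Chair II (chloro equatorial, tert-butyl equatorial, hydroxyl equatorial): E = 0.00 kcal/mol.
Chair II is the more stable (lower-energy) conformer, and in that chair the tert-butyl group is equatorial.

equatorial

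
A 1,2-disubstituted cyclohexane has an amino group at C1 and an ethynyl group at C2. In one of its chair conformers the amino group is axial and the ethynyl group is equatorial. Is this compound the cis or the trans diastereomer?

C1 and C2 have opposite parity, so their axial bonds point in opposite directions.
With opposite-parity carbons, two substituents on the same face are one axial and one equatorial; opposite faces give both axial or both equatorial.
Here the groups are axial/equatorial → same face → cis.

cis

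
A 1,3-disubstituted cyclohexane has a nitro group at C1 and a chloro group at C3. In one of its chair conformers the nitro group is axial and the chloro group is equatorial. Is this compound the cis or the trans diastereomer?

C1 and C3 have the same parity, so their axial bonds point in the same direction.
With same-parity carbons, two substituents on the same face are both axial or both equatorial; opposite faces give one of each.
Here the groups are axial/equatorial → opposite face → trans.

trans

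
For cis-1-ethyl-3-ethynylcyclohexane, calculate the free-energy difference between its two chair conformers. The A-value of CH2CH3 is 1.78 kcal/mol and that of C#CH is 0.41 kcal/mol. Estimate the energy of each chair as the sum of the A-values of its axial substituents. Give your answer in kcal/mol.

C1 and C3 have the same parity, so for the cis isomer the two substituents are e,e in one chair and a,a in the other.
Chair I (ethyl axial, ethynyl axial): E = 2.19 kcal/mol.
Chair II (ethyl equatorial, ethynyl equatorial): E = 0.00 kcal/mol.
ΔE = 2.19 − 0.00 = 2.19 kcal/mol; chair II is more stable.

2.19 kcal/mol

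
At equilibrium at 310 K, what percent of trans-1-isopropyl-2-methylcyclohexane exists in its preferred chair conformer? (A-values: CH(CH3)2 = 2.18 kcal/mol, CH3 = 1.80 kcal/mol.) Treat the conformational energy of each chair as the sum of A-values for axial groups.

C1 and C2 have opposite parity, so for the trans isomer the two substituents are e,e in one chair and a,a in the other.
Chair I (isopropyl axial, methyl axial): E = 3.98 kcal/mol; chair II (isopropyl equatorial, methyl equatorial): E = 0.00 kcal/mol.
ΔG = 3.98 kcal/mol between the two chairs.
K = exp(ΔG/RT) with R = 1.987×10⁻³ kcal mol⁻¹ K⁻¹ and T = 310 K gives K ≈ 640.
Fraction in the lower-energy chair = K/(K+1) = 99.8%.

99.8%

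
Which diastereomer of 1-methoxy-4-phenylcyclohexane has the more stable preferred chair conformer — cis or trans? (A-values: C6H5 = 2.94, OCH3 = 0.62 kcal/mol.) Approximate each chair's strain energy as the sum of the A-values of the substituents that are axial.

trans

At 1,4 positions (parity opposite): cis → (a,e or e,a); trans → (e,e or a,a).
Best chair for cis: E = 0.62 kcal/mol; best chair for trans: E = 0.00 kcal/mol.
The trans isomer is lower by 0.62 kcal/mol.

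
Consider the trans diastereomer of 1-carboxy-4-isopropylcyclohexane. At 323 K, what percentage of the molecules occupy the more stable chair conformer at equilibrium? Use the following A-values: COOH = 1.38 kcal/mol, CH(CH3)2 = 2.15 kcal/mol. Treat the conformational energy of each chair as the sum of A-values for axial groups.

C1 and C4 have opposite parity, so for the trans isomer the two substituents are e,e in one chair and a,a in the other.
Chair I (carboxyl axial, isopropyl axial): E = 3.53 kcal/mol; chair II (carboxyl equatorial, isopropyl equatorial): E = 0.00 kcal/mol.
ΔG = 3.53 kcal/mol between the two chairs.
K = exp(ΔG/RT) with R = 1.987×10⁻³ kcal mol⁻¹ K⁻¹ and T = 323 K gives K ≈ 245.
Fraction in the lower-energy chair = K/(K+1) = 99.6%.

99.6%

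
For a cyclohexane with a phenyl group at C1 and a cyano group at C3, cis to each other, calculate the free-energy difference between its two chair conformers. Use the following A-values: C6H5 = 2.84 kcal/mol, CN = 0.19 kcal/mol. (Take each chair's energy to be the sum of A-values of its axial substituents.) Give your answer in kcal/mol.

C1 and C3 have the same parity, so for the cis isomer the two substituents are e,e in one chair and a,a in the other.
Chair I (phenyl axial, cyano axial): E = 3.03 kcal/mol.
Chair II (phenyl equatorial, cyano equatorial): E = 0.00 kcal/mol.
ΔE = 3.03 − 0.00 = 3.03 kcal/mol; chair II is more stable.

3.03 kcal/mol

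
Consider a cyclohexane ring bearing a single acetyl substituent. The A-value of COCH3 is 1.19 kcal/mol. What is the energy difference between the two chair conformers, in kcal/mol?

1.19 kcal/mol

A monosubstituted cyclohexane has one chair with the acetyl group axial (E = A = 1.19 kcal/mol) and one with it equatorial (E = 0).
ΔE = 1.19 − 0 = 1.19 kcal/mol.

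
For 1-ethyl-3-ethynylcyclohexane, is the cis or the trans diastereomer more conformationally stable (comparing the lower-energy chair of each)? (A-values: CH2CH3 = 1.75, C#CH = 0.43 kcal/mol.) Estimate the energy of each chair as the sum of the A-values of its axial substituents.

At 1,3 positions (parity same): cis → (e,e or a,a); trans → (a,e or e,a).
Best chair for cis: E = 0.00 kcal/mol; best chair for trans: E = 0.43 kcal/mol.
The cis isomer is lower by 0.43 kcal/mol.

cis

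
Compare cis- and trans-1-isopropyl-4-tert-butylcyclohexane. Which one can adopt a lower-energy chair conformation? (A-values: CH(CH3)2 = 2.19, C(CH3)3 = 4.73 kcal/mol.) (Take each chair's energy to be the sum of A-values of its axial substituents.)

At 1,4 positions (parity opposite): cis → (a,e or e,a); trans → (e,e or a,a).
Best chair for cis: E = 2.19 kcal/mol; best chair for trans: E = 0.00 kcal/mol.
The trans isomer is lower by 2.19 kcal/mol.

trans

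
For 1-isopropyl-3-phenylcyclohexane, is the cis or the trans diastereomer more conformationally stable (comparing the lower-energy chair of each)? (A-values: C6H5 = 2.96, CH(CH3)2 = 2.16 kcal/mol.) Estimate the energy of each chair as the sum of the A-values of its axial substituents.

cis

At 1,3 positions (parity same): cis → (e,e or a,a); trans → (a,e or e,a).
Best chair for cis: E = 0.00 kcal/mol; best chair for trans: E = 2.16 kcal/mol.
The cis isomer is lower by 2.16 kcal/mol.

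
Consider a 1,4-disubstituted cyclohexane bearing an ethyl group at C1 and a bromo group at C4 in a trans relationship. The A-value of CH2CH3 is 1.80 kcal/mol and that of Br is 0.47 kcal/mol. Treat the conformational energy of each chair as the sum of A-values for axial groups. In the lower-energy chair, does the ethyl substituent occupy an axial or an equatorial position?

C1 and C4 have opposite parity, so for the trans isomer the two substituents are e,e in one chair and a,a in the other.
Chair I (ethyl axial, bromo axial): E = 2.27 kcal/mol.
Chair II (ethyl equatorial, bromo equatorial): E = 0.00 kcal/mol.
Chair II is the more stable (lower-energy) conformer, and in that chair the ethyl group is equatorial.

equatorial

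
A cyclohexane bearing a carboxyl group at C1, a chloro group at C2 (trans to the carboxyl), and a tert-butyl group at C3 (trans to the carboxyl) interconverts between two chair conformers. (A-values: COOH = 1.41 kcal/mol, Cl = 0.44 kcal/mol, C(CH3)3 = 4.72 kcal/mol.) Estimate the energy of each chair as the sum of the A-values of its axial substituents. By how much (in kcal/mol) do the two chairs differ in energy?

Chair I (carboxyl axial, chloro axial, tert-butyl equatorial): E = 1.85 kcal/mol.
Chair II (carboxyl equatorial, chloro equatorial, tert-butyl axial): E = 4.72 kcal/mol.
ΔE = 4.72 − 1.85 = 2.87 kcal/mol; chair I is more stable.

2.87 kcal/mol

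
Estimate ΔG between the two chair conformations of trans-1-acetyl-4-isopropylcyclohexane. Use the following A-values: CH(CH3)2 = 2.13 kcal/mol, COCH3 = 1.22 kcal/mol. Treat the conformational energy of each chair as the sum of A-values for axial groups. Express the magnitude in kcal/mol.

3.35 kcal/mol

C1 and C4 have opposite parity, so for the trans isomer the two substituents are e,e in one chair and a,a in the other.
Chair I (isopropyl axial, acetyl axial): E = 3.35 kcal/mol.
Chair II (isopropyl equatorial, acetyl equatorial): E = 0.00 kcal/mol.
ΔE = 3.35 − 0.00 = 3.35 kcal/mol; chair II is more stable.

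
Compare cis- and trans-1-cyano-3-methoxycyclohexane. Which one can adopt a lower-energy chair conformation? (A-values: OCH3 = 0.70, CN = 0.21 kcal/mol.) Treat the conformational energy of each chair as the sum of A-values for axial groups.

At 1,3 positions (parity same): cis → (e,e or a,a); trans → (a,e or e,a).
Best chair for cis: E = 0.00 kcal/mol; best chair for trans: E = 0.21 kcal/mol.
The cis isomer is lower by 0.21 kcal/mol.

cis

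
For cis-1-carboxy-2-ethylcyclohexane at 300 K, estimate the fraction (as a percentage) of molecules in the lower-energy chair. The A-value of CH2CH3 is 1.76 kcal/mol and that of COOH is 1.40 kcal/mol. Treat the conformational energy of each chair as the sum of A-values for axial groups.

64.7%

C1 and C2 have opposite parity, so for the cis isomer the two substituents are one axial and one equatorial in each chair.
Chair I (ethyl axial, carboxyl equatorial): E = 1.76 kcal/mol; chair II (ethyl equatorial, carboxyl axial): E = 1.40 kcal/mol.
ΔG = 0.36 kcal/mol between the two chairs.
K = exp(ΔG/RT) with R = 1.987×10⁻³ kcal mol⁻¹ K⁻¹ and T = 300 K gives K ≈ 1.83.
Fraction in the lower-energy chair = K/(K+1) = 64.7%.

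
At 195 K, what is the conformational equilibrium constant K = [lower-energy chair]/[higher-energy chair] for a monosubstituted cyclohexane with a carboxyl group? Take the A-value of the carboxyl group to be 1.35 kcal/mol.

One chair has the carboxyl group axial (E = 1.35 kcal/mol) and the other has it equatorial (E = 0).
ΔG = 1.35 kcal/mol between the two chairs.
K = exp(ΔG/RT) with R = 1.987×10⁻³ kcal mol⁻¹ K⁻¹ and T = 195 K gives K ≈ 32.6.

K ≈ 32.6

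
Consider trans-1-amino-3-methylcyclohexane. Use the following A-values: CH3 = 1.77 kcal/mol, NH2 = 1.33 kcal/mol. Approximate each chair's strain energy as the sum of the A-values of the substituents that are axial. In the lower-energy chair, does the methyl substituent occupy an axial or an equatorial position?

equatorial

C1 and C3 have the same parity, so for the trans isomer the two substituents are one axial and one equatorial in each chair.
Chair I (methyl axial, amino equatorial): E = 1.77 kcal/mol.
Chair II (methyl equatorial, amino axial): E = 1.33 kcal/mol.
Chair II is the more stable (lower-energy) conformer, and in that chair the methyl group is equatorial.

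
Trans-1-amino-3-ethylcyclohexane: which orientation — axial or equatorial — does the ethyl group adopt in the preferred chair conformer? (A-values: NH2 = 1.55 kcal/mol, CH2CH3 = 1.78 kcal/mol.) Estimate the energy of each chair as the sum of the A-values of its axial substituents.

C1 and C3 have the same parity, so for the trans isomer the two substituents are one axial and one equatorial in each chair.
Chair I (amino axial, ethyl equatorial): E = 1.55 kcal/mol.
Chair II (amino equatorial, ethyl axial): E = 1.78 kcal/mol.
Chair I is the more stable (lower-energy) conformer, and in that chair the ethyl group is equatorial.

equatorial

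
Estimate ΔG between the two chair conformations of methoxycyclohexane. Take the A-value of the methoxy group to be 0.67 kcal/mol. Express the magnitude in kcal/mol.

A monosubstituted cyclohexane has one chair with the methoxy group axial (E = A = 0.67 kcal/mol) and one with it equatorial (E = 0).
ΔE = 0.67 − 0 = 0.67 kcal/mol.

0.67 kcal/mol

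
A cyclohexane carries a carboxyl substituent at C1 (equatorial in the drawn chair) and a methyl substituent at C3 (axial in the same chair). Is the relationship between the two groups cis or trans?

C1 and C3 have the same parity, so their axial bonds point in the same direction.
With same-parity carbons, two substituents on the same face are both axial or both equatorial; opposite faces give one of each.
Here the groups are equatorial/axial → opposite face → trans.

trans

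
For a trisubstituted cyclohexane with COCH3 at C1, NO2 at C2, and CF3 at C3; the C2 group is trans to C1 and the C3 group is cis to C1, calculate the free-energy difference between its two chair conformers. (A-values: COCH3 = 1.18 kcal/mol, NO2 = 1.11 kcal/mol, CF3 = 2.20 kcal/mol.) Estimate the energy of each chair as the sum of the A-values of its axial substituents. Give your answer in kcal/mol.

4.49 kcal/mol

Chair I (acetyl axial, nitro axial, trifluoromethyl axial): E = 4.49 kcal/mol.
Chair II (acetyl equatorial, nitro equatorial, trifluoromethyl equatorial): E = 0.00 kcal/mol.
ΔE = 4.49 − 0.00 = 4.49 kcal/mol; chair II is more stable.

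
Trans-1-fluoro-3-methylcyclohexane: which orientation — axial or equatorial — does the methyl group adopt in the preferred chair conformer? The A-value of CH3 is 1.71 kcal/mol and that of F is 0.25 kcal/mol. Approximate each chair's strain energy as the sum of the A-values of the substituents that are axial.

C1 and C3 have the same parity, so for the trans isomer the two substituents are one axial and one equatorial in each chair.
Chair I (methyl axial, fluoro equatorial): E = 1.71 kcal/mol.
Chair II (methyl equatorial, fluoro axial): E = 0.25 kcal/mol.
Chair II is the more stable (lower-energy) conformer, and in that chair the methyl group is equatorial.

equatorial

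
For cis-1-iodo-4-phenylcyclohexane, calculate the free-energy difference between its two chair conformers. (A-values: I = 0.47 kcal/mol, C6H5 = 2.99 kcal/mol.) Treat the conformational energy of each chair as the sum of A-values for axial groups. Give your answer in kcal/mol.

C1 and C4 have opposite parity, so for the cis isomer the two substituents are one axial and one equatorial in each chair.
Chair I (iodo axial, phenyl equatorial): E = 0.47 kcal/mol.
Chair II (iodo equatorial, phenyl axial): E = 2.99 kcal/mol.
ΔE = 2.99 − 0.47 = 2.52 kcal/mol; chair I is more stable.

2.52 kcal/mol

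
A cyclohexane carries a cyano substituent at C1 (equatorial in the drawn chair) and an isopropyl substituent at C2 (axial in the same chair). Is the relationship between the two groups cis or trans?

cis

C1 and C2 have opposite parity, so their axial bonds point in opposite directions.
With opposite-parity carbons, two substituents on the same face are one axial and one equatorial; opposite faces give both axial or both equatorial.
Here the groups are equatorial/axial → same face → cis.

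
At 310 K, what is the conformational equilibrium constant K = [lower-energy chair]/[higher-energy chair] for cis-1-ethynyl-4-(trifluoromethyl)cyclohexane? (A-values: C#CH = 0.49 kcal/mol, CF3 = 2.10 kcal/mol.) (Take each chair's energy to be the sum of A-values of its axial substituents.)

C1 and C4 have opposite parity, so for the cis isomer the two substituents are one axial and one equatorial in each chair.
Chair I (ethynyl axial, trifluoromethyl equatorial): E = 0.49 kcal/mol; chair II (ethynyl equatorial, trifluoromethyl axial): E = 2.10 kcal/mol.
ΔG = 1.61 kcal/mol between the two chairs.
K = exp(ΔG/RT) with R = 1.987×10⁻³ kcal mol⁻¹ K⁻¹ and T = 310 K gives K ≈ 13.7.

K ≈ 13.7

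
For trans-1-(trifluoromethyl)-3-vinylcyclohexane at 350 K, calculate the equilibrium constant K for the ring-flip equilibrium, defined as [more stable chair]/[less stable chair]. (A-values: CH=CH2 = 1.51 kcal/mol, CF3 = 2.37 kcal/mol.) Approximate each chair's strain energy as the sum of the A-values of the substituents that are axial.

C1 and C3 have the same parity, so for the trans isomer the two substituents are one axial and one equatorial in each chair.
Chair I (vinyl axial, trifluoromethyl equatorial): E = 1.51 kcal/mol; chair II (vinyl equatorial, trifluoromethyl axial): E = 2.37 kcal/mol.
ΔG = 0.86 kcal/mol between the two chairs.
K = exp(ΔG/RT) with R = 1.987×10⁻³ kcal mol⁻¹ K⁻¹ and T = 350 K gives K ≈ 3.44.

K ≈ 3.44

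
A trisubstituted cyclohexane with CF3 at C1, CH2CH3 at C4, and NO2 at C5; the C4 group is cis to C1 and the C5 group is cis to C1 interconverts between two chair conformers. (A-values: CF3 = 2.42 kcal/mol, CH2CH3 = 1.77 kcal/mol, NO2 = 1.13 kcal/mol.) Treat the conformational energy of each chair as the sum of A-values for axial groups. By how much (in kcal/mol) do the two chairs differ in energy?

Chair I (trifluoromethyl axial, ethyl equatorial, nitro axial): E = 3.55 kcal/mol.
Chair II (trifluoromethyl equatorial, ethyl axial, nitro equatorial): E = 1.77 kcal/mol.
ΔE = 3.55 − 1.77 = 1.78 kcal/mol; chair II is more stable.

1.78 kcal/mol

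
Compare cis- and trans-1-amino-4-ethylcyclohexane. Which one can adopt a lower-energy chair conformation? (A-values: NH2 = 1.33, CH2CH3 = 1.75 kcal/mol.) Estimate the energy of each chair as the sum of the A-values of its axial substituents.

At 1,4 positions (parity opposite): cis → (a,e or e,a); trans → (e,e or a,a).
Best chair for cis: E = 1.33 kcal/mol; best chair for trans: E = 0.00 kcal/mol.
The trans isomer is lower by 1.33 kcal/mol.

trans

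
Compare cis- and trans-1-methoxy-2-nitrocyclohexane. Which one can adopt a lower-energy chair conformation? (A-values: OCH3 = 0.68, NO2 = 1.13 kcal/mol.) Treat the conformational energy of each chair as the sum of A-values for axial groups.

trans

At 1,2 positions (parity opposite): cis → (a,e or e,a); trans → (e,e or a,a).
Best chair for cis: E = 0.68 kcal/mol; best chair for trans: E = 0.00 kcal/mol.
The trans isomer is lower by 0.68 kcal/mol.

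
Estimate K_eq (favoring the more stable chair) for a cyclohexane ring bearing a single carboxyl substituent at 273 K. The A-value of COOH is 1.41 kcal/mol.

K ≈ 13.5

One chair has the carboxyl group axial (E = 1.41 kcal/mol) and the other has it equatorial (E = 0).
ΔG = 1.41 kcal/mol between the two chairs.
K = exp(ΔG/RT) with R = 1.987×10⁻³ kcal mol⁻¹ K⁻¹ and T = 273 K gives K ≈ 13.5.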